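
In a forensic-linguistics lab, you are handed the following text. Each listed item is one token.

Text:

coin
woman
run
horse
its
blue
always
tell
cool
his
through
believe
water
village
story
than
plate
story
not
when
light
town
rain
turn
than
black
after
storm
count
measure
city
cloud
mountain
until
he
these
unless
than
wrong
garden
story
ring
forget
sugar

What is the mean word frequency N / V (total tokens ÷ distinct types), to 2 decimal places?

N = 44 tokens, V = 40 types.
Mean frequency = N / V = 44 / 40 = 1.10

1.10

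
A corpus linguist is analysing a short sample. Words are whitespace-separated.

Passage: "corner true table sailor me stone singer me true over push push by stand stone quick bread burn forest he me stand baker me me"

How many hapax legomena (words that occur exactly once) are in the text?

Frequencies: me:5, true:2, stone:2, push:2, stand:2, corner:1, table:1, sailor:1, singer:1, over:1, by:1, quick:1, bread:1, burn:1, forest:1, he:1, baker:1
Hapax (freq=1): baker, bread, burn, by, corner, forest, he, over, quick, sailor, singer, table

12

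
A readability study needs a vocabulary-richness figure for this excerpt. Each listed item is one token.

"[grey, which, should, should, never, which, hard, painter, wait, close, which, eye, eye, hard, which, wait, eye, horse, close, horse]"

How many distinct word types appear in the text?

10

Distinct types: {close, eye, grey, hard, horse, never, painter, should, wait, which}
V = 10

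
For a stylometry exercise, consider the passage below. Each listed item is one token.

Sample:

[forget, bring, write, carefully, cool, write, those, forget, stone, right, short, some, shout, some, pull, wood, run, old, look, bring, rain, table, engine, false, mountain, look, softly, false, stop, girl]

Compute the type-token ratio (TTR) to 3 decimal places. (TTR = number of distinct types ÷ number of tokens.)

0.800

N = 30 tokens, V = 24 types.
TTR = V / N = 24 / 30 = 0.800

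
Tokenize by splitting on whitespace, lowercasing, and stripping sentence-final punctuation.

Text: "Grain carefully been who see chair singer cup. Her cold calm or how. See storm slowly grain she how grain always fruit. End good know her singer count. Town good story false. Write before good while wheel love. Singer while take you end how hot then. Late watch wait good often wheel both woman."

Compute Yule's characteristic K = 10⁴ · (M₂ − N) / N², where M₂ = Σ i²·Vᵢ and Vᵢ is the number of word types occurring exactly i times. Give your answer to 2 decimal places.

Frequencies: good:4, grain:3, singer:3, how:3, see:2, her:2, end:2, while:2, wheel:2, carefully:1, been:1, who:1, chair:1, cup:1, cold:1, calm:1, or:1, storm:1, slowly:1, she:1, … (20 more, each freq 1)
N = 54. Frequency spectrum: V_1=31, V_2=5, V_3=3, V_4=1
M₂ = 1²·31 + 2²·5 + 3²·3 + 4²·1 = 94
K = 10000 × (94 − 54) / 54² = 137.17

137.17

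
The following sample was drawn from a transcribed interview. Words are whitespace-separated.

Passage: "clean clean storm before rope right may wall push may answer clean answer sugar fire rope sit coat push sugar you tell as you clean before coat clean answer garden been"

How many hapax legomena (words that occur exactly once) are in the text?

Frequencies: clean:5, answer:3, before:2, rope:2, may:2, push:2, sugar:2, coat:2, you:2, storm:1, right:1, wall:1, fire:1, sit:1, tell:1, as:1, garden:1, been:1
Hapax (freq=1): as, been, fire, garden, right, sit, storm, tell, wall

9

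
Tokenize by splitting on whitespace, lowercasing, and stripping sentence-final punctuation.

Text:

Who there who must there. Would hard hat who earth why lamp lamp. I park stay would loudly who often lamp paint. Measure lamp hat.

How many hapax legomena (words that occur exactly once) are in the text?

Frequencies: who:4, lamp:4, there:2, would:2, hat:2, must:1, hard:1, earth:1, why:1, i:1, park:1, stay:1, loudly:1, often:1, paint:1, measure:1
Hapax (freq=1): earth, hard, i, loudly, measure, must, often, paint, park, stay, why

11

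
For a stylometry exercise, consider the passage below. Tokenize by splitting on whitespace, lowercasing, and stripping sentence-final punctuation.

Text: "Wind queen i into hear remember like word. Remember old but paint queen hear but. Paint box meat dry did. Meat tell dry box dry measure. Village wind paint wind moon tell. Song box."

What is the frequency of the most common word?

Frequencies: wind:3, paint:3, box:3, dry:3, queen:2, hear:2, remember:2, but:2, meat:2, tell:2, i:1, into:1, like:1, word:1, old:1, did:1, measure:1, village:1, moon:1, song:1
Most common: 'wind' with frequency 3.

3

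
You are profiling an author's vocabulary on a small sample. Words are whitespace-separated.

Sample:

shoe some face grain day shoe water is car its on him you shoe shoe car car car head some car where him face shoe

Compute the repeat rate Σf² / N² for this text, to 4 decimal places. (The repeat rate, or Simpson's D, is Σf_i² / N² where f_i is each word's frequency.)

Frequencies: shoe:5, car:5, some:2, face:2, him:2, grain:1, day:1, water:1, is:1, its:1, on:1, you:1, head:1, where:1
Σf² = 71; N² = 625
Repeat rate = 71 / 625 = 0.1136

0.1136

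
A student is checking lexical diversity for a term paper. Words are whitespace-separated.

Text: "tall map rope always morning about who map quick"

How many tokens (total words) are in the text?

9

Tokens: tall, map, rope, always, morning, about, who, map, quick
N = 9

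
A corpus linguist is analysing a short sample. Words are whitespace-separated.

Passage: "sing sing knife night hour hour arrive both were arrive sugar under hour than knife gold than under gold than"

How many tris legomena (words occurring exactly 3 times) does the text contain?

2

Frequencies: hour:3, than:3, sing:2, knife:2, arrive:2, under:2, gold:2, night:1, both:1, were:1, sugar:1
Words with frequency 3: hour, than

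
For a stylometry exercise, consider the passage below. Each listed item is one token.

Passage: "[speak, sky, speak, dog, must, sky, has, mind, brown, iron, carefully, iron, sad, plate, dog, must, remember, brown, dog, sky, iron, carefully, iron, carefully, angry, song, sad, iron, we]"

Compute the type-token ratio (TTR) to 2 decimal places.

0.52

N = 29 tokens, V = 15 types.
TTR = V / N = 15 / 29 = 0.52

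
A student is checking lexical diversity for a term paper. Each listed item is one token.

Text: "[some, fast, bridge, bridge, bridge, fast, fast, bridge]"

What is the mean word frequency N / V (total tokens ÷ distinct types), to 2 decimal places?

N = 8 tokens, V = 3 types.
Mean frequency = N / V = 8 / 3 = 2.67

2.67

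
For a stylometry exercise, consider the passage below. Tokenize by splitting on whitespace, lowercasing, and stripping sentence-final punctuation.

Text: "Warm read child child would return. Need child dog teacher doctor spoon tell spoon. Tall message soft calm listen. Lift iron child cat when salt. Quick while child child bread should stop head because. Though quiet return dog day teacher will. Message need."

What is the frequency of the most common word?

Frequencies: child:6, return:2, need:2, dog:2, teacher:2, spoon:2, message:2, warm:1, read:1, would:1, doctor:1, tell:1, tall:1, soft:1, calm:1, listen:1, lift:1, iron:1, cat:1, when:1, … (12 more, each freq 1)
Most common: 'child' with frequency 6.

6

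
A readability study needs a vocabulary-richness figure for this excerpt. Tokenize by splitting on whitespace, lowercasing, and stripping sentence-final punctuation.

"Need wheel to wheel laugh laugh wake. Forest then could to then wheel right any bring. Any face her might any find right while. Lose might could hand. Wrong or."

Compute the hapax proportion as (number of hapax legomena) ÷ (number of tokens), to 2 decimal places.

Frequencies: wheel:3, any:3, to:2, laugh:2, then:2, could:2, right:2, might:2, need:1, wake:1, forest:1, bring:1, face:1, her:1, find:1, while:1, lose:1, hand:1, wrong:1, or:1
Hapax count = 12; token count = 30.
Ratio = 12 / 30 = 0.40

0.40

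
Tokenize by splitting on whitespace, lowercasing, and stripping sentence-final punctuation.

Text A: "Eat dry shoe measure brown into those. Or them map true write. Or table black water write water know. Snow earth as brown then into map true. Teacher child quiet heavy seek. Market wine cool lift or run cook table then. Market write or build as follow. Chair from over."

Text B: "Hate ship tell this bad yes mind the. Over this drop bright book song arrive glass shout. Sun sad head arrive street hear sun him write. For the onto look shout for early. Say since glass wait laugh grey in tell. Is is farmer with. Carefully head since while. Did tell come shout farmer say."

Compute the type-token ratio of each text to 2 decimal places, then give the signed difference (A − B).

TTR(A) = 36/50 = 0.72
TTR(B) = 40/55 = 0.73
Difference = 0.72 − 0.73 = -0.01

-0.01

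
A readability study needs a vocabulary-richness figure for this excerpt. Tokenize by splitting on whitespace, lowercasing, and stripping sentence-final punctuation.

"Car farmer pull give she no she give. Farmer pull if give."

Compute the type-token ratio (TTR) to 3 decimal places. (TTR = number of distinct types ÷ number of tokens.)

0.583

N = 12 tokens, V = 7 types.
TTR = V / N = 7 / 12 = 0.583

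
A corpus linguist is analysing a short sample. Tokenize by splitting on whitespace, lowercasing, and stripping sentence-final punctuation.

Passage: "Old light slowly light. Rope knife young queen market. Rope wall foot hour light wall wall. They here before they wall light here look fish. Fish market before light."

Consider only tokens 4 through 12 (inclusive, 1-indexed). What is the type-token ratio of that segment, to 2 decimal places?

Segment tokens 4–12: light, rope, knife, young, queen, market, rope, wall, foot
Segment N = 9, segment V = 8.
TTR = 8 / 9 = 0.89

0.89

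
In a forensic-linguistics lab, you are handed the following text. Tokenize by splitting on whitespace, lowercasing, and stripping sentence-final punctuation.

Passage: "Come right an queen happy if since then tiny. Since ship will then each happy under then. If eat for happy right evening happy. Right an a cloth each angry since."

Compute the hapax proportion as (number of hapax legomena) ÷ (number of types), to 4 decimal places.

Frequencies: happy:4, right:3, since:3, then:3, an:2, if:2, each:2, come:1, queen:1, tiny:1, ship:1, will:1, under:1, eat:1, for:1, evening:1, a:1, cloth:1, angry:1
Hapax count = 12; type count = 19.
Ratio = 12 / 19 = 0.6316

0.6316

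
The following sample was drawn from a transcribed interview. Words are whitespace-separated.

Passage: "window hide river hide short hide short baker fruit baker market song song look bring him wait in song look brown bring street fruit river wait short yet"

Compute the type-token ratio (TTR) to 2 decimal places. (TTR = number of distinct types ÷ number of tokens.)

N = 28 tokens, V = 16 types.
TTR = V / N = 16 / 28 = 0.57

0.57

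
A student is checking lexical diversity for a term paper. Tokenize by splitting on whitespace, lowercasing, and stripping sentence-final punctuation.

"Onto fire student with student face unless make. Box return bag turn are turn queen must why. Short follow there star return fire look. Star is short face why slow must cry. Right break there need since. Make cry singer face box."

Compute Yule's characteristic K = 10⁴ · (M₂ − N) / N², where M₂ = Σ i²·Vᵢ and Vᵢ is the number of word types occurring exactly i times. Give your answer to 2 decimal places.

Frequencies: face:3, fire:2, student:2, make:2, box:2, return:2, turn:2, must:2, why:2, short:2, there:2, star:2, cry:2, onto:1, with:1, unless:1, bag:1, are:1, queen:1, follow:1, … (8 more, each freq 1)
N = 42. Frequency spectrum: V_1=15, V_2=12, V_3=1
M₂ = 1²·15 + 2²·12 + 3²·1 = 72
K = 10000 × (72 − 42) / 42² = 170.07

170.07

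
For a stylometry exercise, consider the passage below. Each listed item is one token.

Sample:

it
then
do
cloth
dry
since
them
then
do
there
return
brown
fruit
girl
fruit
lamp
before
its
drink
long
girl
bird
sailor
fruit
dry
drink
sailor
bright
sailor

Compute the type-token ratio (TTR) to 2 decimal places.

0.69

N = 29 tokens, V = 20 types.
TTR = V / N = 20 / 29 = 0.69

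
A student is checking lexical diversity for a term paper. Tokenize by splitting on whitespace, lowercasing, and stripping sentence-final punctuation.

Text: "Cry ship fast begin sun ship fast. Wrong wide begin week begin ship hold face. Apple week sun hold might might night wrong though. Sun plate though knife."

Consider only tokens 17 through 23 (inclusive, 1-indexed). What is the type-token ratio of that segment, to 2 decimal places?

Segment tokens 17–23: week, sun, hold, might, might, night, wrong
Segment N = 7, segment V = 6.
TTR = 6 / 7 = 0.86

0.86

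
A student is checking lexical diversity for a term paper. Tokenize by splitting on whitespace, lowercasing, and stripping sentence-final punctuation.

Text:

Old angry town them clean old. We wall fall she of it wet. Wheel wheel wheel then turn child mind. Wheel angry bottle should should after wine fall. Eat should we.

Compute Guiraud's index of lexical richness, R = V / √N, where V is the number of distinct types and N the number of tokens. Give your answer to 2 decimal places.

3.95

N = 31, V = 22.
√N = 5.567764
R = 22 / 5.567764 = 3.95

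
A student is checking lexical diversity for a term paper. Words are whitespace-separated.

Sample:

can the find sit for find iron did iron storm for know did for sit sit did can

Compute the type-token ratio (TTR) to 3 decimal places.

N = 18 tokens, V = 9 types.
TTR = V / N = 9 / 18 = 0.500

0.500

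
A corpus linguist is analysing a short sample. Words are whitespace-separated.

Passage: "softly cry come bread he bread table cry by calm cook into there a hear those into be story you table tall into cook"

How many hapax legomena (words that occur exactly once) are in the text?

13

Frequencies: into:3, cry:2, bread:2, table:2, cook:2, softly:1, come:1, he:1, by:1, calm:1, there:1, a:1, hear:1, those:1, be:1, story:1, you:1, tall:1
Hapax (freq=1): a, be, by, calm, come, he, hear, softly, story, tall, there, those, you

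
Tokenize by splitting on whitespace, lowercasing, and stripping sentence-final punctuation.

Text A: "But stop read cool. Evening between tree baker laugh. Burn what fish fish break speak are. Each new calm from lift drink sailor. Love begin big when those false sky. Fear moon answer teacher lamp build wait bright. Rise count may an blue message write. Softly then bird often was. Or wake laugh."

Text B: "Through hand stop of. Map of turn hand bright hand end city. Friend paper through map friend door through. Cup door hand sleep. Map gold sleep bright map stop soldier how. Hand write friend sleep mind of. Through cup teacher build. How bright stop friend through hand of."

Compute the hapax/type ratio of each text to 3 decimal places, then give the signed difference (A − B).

A: hapax=49, V=51, ratio=0.961
B: hapax=10, V=21, ratio=0.476
Difference = 0.961 − 0.476 = 0.485

0.485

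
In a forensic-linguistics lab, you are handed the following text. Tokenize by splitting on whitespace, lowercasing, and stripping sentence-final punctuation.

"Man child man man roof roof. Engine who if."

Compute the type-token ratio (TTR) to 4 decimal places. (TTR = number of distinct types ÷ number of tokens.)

0.6667

N = 9 tokens, V = 6 types.
TTR = V / N = 6 / 9 = 0.6667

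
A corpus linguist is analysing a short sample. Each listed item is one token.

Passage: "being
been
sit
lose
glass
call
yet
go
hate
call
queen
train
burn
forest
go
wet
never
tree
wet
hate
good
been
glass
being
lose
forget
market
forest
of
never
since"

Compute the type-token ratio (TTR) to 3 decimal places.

N = 31 tokens, V = 21 types.
TTR = V / N = 21 / 31 = 0.677

0.677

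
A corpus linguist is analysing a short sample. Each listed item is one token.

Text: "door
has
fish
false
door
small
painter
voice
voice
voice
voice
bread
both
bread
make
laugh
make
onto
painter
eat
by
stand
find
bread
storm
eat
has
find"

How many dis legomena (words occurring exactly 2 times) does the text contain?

Frequencies: voice:4, bread:3, door:2, has:2, painter:2, make:2, eat:2, find:2, fish:1, false:1, small:1, both:1, laugh:1, onto:1, by:1, stand:1, storm:1
Words with frequency 2: door, eat, find, has, make, painter

6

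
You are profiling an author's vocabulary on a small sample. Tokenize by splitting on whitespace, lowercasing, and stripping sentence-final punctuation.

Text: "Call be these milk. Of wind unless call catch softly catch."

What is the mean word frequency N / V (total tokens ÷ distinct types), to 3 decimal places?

1.222

N = 11 tokens, V = 9 types.
Mean frequency = N / V = 11 / 9 = 1.222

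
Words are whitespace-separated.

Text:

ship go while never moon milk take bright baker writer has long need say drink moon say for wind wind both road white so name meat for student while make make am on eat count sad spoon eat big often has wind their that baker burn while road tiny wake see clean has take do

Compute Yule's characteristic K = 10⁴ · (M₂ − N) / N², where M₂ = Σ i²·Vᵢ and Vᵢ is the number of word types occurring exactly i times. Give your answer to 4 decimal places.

112.3967

Frequencies: while:3, has:3, wind:3, moon:2, take:2, baker:2, say:2, for:2, road:2, make:2, eat:2, ship:1, go:1, never:1, milk:1, bright:1, writer:1, long:1, need:1, drink:1, … (21 more, each freq 1)
N = 55. Frequency spectrum: V_1=30, V_2=8, V_3=3
M₂ = 1²·30 + 2²·8 + 3²·3 = 89
K = 10000 × (89 − 55) / 55² = 112.3967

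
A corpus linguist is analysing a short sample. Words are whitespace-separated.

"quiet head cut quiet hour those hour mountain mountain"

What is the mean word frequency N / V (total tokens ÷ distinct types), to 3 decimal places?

N = 9 tokens, V = 6 types.
Mean frequency = N / V = 9 / 6 = 1.500

1.500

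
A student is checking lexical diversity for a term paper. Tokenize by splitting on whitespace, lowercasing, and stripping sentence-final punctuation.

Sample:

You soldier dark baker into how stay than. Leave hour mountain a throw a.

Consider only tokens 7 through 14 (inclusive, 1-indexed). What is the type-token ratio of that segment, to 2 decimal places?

Segment tokens 7–14: stay, than, leave, hour, mountain, a, throw, a
Segment N = 8, segment V = 7.
TTR = 7 / 8 = 0.88

0.88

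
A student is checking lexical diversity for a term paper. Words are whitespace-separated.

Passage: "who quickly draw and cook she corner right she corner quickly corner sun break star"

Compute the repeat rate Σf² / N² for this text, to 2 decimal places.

0.11

Frequencies: corner:3, quickly:2, she:2, who:1, draw:1, and:1, cook:1, right:1, sun:1, break:1, star:1
Σf² = 25; N² = 225
Repeat rate = 25 / 225 = 0.11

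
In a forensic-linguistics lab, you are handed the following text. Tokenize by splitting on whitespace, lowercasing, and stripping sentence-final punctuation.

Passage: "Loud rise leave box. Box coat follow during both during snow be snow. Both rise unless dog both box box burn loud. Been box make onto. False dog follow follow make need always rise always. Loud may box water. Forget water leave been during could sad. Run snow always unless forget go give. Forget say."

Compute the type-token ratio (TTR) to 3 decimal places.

0.509

N = 55 tokens, V = 28 types.
TTR = V / N = 28 / 55 = 0.509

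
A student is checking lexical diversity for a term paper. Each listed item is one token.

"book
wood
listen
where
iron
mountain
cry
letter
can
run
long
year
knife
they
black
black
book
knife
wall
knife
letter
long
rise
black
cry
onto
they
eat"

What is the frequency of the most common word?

3

Frequencies: knife:3, black:3, book:2, cry:2, letter:2, long:2, they:2, wood:1, listen:1, where:1, iron:1, mountain:1, can:1, run:1, year:1, wall:1, rise:1, onto:1, eat:1
Most common: 'knife' with frequency 3.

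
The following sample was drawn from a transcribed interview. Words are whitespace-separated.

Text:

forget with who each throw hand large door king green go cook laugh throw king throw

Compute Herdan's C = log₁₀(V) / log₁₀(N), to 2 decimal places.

0.93

N = 16, V = 13.
log₁₀(V) = 1.113943, log₁₀(N) = 1.204120
C = 1.113943 / 1.204120 = 0.93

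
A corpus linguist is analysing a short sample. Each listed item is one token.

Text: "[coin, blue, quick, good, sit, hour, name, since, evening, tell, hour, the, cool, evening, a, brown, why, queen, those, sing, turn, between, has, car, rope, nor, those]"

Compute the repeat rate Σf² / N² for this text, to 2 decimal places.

Frequencies: hour:2, evening:2, those:2, coin:1, blue:1, quick:1, good:1, sit:1, name:1, since:1, tell:1, the:1, cool:1, a:1, brown:1, why:1, queen:1, sing:1, turn:1, between:1, … (4 more, each freq 1)
Σf² = 33; N² = 729
Repeat rate = 33 / 729 = 0.05

0.05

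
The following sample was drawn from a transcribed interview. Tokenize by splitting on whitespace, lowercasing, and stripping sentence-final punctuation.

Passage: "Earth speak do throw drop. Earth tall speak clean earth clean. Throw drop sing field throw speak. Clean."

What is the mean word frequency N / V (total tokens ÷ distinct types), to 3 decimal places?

N = 18 tokens, V = 9 types.
Mean frequency = N / V = 18 / 9 = 2.000

2.000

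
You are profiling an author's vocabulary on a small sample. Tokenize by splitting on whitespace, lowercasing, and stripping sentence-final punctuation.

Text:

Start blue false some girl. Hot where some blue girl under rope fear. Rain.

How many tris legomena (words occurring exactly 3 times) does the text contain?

Frequencies: blue:2, some:2, girl:2, start:1, false:1, hot:1, where:1, under:1, rope:1, fear:1, rain:1
Words with frequency 3: (none)

0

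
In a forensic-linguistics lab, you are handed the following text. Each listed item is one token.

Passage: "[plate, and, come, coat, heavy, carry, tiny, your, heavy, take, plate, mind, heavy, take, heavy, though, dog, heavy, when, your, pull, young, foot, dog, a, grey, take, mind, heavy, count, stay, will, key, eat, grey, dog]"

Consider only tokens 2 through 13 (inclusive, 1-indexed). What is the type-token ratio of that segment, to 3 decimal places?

Segment tokens 2–13: and, come, coat, heavy, carry, tiny, your, heavy, take, plate, mind, heavy
Segment N = 12, segment V = 10.
TTR = 10 / 12 = 0.833

0.833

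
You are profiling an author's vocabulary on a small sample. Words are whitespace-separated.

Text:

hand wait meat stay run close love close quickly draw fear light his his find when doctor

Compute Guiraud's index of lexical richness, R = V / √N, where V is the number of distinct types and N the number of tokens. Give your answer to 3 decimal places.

3.638

N = 17, V = 15.
√N = 4.123106
R = 15 / 4.123106 = 3.638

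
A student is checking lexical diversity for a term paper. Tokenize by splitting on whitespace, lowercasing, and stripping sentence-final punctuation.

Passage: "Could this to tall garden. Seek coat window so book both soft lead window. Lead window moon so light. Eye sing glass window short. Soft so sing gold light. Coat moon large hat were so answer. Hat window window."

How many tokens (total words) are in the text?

39

Tokens: could, this, to, tall, garden, seek, coat, window, so, book, both, soft, lead, window, lead, window, moon, so, light, eye, sing, glass, window, short, soft, so, sing, gold, light, coat, moon, large, hat, were, so, answer, hat, window, window
N = 39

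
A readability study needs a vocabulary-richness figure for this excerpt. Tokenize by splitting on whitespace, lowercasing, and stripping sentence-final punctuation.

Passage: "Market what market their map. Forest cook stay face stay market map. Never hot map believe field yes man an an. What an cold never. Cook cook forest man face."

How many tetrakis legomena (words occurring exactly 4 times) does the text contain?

0

Frequencies: market:3, map:3, cook:3, an:3, what:2, forest:2, stay:2, face:2, never:2, man:2, their:1, hot:1, believe:1, field:1, yes:1, cold:1
Words with frequency 4: (none)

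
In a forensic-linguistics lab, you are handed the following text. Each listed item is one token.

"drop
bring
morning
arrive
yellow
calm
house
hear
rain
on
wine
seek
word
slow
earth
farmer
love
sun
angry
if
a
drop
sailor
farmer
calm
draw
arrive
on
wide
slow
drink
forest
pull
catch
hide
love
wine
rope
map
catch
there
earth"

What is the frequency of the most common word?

2

Frequencies: drop:2, arrive:2, calm:2, on:2, wine:2, slow:2, earth:2, farmer:2, love:2, catch:2, bring:1, morning:1, yellow:1, house:1, hear:1, rain:1, seek:1, word:1, sun:1, angry:1, … (12 more, each freq 1)
Most common: 'drop' with frequency 2.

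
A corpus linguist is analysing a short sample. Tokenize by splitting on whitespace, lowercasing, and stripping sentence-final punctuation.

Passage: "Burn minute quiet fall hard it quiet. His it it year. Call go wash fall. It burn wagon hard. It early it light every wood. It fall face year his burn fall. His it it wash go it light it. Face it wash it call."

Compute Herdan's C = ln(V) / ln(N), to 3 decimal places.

0.744

N = 45, V = 17.
ln(V) = 2.833213, ln(N) = 3.806662
C = 2.833213 / 3.806662 = 0.744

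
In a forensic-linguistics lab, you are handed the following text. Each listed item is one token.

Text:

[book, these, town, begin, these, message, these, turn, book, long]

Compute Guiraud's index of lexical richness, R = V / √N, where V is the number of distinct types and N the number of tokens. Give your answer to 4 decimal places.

2.2136

N = 10, V = 7.
√N = 3.162278
R = 7 / 3.162278 = 2.2136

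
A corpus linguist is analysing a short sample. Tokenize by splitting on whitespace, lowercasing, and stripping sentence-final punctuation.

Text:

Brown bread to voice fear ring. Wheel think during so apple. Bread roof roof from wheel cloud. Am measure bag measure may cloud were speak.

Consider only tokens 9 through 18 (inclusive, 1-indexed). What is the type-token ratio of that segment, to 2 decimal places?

0.90

Segment tokens 9–18: during, so, apple, bread, roof, roof, from, wheel, cloud, am
Segment N = 10, segment V = 9.
TTR = 9 / 10 = 0.90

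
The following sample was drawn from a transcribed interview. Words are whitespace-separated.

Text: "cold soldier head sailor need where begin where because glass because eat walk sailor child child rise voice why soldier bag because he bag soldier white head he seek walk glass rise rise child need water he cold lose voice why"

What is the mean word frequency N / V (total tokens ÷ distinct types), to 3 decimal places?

N = 41 tokens, V = 21 types.
Mean frequency = N / V = 41 / 21 = 1.952

1.952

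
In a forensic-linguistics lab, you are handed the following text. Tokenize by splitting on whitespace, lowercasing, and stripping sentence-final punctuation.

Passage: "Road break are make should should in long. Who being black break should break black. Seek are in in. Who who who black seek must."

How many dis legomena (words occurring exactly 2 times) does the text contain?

Frequencies: who:4, break:3, should:3, in:3, black:3, are:2, seek:2, road:1, make:1, long:1, being:1, must:1
Words with frequency 2: are, seek

2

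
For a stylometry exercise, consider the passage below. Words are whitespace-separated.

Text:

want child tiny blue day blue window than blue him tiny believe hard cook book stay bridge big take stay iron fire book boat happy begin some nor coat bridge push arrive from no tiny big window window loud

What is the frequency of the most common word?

Frequencies: tiny:3, blue:3, window:3, book:2, stay:2, bridge:2, big:2, want:1, child:1, day:1, than:1, him:1, believe:1, hard:1, cook:1, take:1, iron:1, fire:1, boat:1, happy:1, … (9 more, each freq 1)
Most common: 'tiny' with frequency 3.

3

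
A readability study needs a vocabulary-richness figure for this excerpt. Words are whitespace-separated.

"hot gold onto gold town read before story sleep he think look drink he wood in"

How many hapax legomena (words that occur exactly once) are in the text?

Frequencies: gold:2, he:2, hot:1, onto:1, town:1, read:1, before:1, story:1, sleep:1, think:1, look:1, drink:1, wood:1, in:1
Hapax (freq=1): before, drink, hot, in, look, onto, read, sleep, story, think, town, wood

12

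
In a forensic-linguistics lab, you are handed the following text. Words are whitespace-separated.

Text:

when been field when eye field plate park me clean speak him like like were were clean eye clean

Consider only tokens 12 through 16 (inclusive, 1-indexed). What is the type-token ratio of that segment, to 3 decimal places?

0.600

Segment tokens 12–16: him, like, like, were, were
Segment N = 5, segment V = 3.
TTR = 3 / 5 = 0.600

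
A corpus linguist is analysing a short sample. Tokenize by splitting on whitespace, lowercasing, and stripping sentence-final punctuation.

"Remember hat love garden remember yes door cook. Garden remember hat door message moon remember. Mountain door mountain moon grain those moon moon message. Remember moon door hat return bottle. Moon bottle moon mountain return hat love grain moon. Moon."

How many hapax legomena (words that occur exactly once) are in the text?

Frequencies: moon:9, remember:5, hat:4, door:4, mountain:3, love:2, garden:2, message:2, grain:2, return:2, bottle:2, yes:1, cook:1, those:1
Hapax (freq=1): cook, those, yes

3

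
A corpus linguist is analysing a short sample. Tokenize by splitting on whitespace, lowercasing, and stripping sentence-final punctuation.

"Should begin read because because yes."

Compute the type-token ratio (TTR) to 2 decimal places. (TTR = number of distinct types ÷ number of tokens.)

0.83

N = 6 tokens, V = 5 types.
TTR = V / N = 5 / 6 = 0.83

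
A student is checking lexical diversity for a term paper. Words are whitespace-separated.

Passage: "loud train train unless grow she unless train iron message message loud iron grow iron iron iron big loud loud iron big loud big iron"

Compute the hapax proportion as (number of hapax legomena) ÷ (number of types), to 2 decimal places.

0.13

Frequencies: iron:7, loud:5, train:3, big:3, unless:2, grow:2, message:2, she:1
Hapax count = 1; type count = 8.
Ratio = 1 / 8 = 0.13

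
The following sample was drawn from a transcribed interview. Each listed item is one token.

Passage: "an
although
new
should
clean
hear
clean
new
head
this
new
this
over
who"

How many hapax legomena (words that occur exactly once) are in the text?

Frequencies: new:3, clean:2, this:2, an:1, although:1, should:1, hear:1, head:1, over:1, who:1
Hapax (freq=1): although, an, head, hear, over, should, who

7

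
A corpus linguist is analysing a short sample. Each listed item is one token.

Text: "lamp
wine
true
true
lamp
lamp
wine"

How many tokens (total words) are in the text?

7

Tokens: lamp, wine, true, true, lamp, lamp, wine
N = 7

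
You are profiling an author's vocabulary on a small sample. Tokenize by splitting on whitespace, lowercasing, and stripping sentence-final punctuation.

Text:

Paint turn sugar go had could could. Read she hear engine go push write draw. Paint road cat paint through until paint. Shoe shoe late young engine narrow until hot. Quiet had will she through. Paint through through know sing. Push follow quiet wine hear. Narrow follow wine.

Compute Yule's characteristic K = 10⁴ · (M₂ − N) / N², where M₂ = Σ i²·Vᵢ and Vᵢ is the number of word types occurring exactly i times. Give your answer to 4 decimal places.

251.7361

Frequencies: paint:5, through:4, go:2, had:2, could:2, she:2, hear:2, engine:2, push:2, until:2, shoe:2, narrow:2, quiet:2, follow:2, wine:2, turn:1, sugar:1, read:1, write:1, draw:1, … (8 more, each freq 1)
N = 48. Frequency spectrum: V_1=13, V_2=13, V_4=1, V_5=1
M₂ = 1²·13 + 2²·13 + 4²·1 + 5²·1 = 106
K = 10000 × (106 − 48) / 48² = 251.7361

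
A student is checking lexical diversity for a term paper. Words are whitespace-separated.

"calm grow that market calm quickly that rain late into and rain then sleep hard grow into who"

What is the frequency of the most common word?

2

Frequencies: calm:2, grow:2, that:2, rain:2, into:2, market:1, quickly:1, late:1, and:1, then:1, sleep:1, hard:1, who:1
Most common: 'calm' with frequency 2.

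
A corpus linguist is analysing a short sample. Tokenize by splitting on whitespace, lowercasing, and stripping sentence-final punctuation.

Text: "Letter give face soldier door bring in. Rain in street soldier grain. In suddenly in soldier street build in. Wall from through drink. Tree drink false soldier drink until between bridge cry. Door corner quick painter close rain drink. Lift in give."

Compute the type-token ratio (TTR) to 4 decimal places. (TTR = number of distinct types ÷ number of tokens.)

0.6429

N = 42 tokens, V = 27 types.
TTR = V / N = 27 / 42 = 0.6429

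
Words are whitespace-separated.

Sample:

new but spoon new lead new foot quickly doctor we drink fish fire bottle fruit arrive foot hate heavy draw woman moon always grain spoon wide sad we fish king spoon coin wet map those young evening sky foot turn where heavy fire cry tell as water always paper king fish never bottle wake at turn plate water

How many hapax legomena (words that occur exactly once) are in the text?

30

Frequencies: new:3, spoon:3, foot:3, fish:3, we:2, fire:2, bottle:2, heavy:2, always:2, king:2, turn:2, water:2, but:1, lead:1, quickly:1, doctor:1, drink:1, fruit:1, arrive:1, hate:1, … (22 more, each freq 1)
Hapax (freq=1): arrive, as, at, but, coin, cry, doctor, draw, drink, evening, fruit, grain, hate, lead, map, moon, never, paper, plate, quickly, sad, sky, tell, those, wake, wet, where, wide, woman, young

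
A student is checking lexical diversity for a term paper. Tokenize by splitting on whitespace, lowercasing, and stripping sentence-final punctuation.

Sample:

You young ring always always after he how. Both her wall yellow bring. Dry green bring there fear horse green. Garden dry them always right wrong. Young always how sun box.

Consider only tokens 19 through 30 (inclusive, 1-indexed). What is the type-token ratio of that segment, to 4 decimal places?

Segment tokens 19–30: horse, green, garden, dry, them, always, right, wrong, young, always, how, sun
Segment N = 12, segment V = 11.
TTR = 11 / 12 = 0.9167

0.9167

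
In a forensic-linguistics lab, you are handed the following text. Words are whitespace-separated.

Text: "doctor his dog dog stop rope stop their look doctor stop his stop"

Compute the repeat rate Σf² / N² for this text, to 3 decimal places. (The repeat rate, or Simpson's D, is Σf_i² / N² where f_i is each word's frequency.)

Frequencies: stop:4, doctor:2, his:2, dog:2, rope:1, their:1, look:1
Σf² = 31; N² = 169
Repeat rate = 31 / 169 = 0.183

0.183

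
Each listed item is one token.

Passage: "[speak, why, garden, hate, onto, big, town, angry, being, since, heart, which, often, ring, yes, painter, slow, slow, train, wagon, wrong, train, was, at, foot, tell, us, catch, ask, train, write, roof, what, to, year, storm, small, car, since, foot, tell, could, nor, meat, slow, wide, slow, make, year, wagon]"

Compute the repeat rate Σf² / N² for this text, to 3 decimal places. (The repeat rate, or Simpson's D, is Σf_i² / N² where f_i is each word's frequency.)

Frequencies: slow:4, train:3, since:2, wagon:2, foot:2, tell:2, year:2, speak:1, why:1, garden:1, hate:1, onto:1, big:1, town:1, angry:1, being:1, heart:1, which:1, often:1, ring:1, … (20 more, each freq 1)
Σf² = 78; N² = 2500
Repeat rate = 78 / 2500 = 0.031

0.031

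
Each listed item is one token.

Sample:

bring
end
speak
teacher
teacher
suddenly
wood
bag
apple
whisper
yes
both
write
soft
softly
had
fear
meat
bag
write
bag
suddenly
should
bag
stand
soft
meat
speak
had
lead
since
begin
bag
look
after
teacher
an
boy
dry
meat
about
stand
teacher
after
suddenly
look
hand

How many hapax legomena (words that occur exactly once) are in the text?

18

Frequencies: bag:5, teacher:4, suddenly:3, meat:3, speak:2, write:2, soft:2, had:2, stand:2, look:2, after:2, bring:1, end:1, wood:1, apple:1, whisper:1, yes:1, both:1, softly:1, fear:1, … (9 more, each freq 1)
Hapax (freq=1): about, an, apple, begin, both, boy, bring, dry, end, fear, hand, lead, should, since, softly, whisper, wood, yes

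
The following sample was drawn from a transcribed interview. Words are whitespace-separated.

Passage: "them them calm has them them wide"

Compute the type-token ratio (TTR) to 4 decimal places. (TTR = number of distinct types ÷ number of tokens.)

0.5714

N = 7 tokens, V = 4 types.
TTR = V / N = 4 / 7 = 0.5714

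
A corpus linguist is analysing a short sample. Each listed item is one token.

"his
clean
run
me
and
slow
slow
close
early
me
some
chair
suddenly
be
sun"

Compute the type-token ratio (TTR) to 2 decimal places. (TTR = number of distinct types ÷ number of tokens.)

N = 15 tokens, V = 13 types.
TTR = V / N = 13 / 15 = 0.87

0.87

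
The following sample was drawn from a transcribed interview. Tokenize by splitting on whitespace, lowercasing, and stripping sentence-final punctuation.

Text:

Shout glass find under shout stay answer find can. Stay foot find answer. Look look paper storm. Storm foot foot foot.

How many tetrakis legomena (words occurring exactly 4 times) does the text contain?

Frequencies: foot:4, find:3, shout:2, stay:2, answer:2, look:2, storm:2, glass:1, under:1, can:1, paper:1
Words with frequency 4: foot

1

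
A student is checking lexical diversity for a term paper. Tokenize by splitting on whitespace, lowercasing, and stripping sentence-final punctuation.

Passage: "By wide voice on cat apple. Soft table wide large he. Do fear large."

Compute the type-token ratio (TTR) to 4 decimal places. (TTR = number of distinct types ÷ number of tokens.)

N = 14 tokens, V = 12 types.
TTR = V / N = 12 / 14 = 0.8571

0.8571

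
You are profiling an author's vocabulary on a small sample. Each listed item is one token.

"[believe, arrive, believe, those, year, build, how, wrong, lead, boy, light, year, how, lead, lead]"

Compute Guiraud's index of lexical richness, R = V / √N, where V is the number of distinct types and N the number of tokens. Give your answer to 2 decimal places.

2.58

N = 15, V = 10.
√N = 3.872983
R = 10 / 3.872983 = 2.58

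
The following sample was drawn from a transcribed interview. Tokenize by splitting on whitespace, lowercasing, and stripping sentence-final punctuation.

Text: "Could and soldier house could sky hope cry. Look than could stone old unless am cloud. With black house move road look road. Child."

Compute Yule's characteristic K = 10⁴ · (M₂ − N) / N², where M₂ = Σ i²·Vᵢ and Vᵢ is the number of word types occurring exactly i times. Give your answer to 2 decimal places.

Frequencies: could:3, house:2, look:2, road:2, and:1, soldier:1, sky:1, hope:1, cry:1, than:1, stone:1, old:1, unless:1, am:1, cloud:1, with:1, black:1, move:1, child:1
N = 24. Frequency spectrum: V_1=15, V_2=3, V_3=1
M₂ = 1²·15 + 2²·3 + 3²·1 = 36
K = 10000 × (36 − 24) / 24² = 208.33

208.33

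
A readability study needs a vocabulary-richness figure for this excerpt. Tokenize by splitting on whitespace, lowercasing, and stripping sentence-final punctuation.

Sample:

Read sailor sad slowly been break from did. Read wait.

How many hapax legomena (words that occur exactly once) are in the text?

8

Frequencies: read:2, sailor:1, sad:1, slowly:1, been:1, break:1, from:1, did:1, wait:1
Hapax (freq=1): been, break, did, from, sad, sailor, slowly, wait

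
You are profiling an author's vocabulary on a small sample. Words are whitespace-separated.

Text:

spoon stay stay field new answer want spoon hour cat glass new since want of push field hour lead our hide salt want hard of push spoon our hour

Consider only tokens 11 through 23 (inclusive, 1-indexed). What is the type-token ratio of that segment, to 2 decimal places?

Segment tokens 11–23: glass, new, since, want, of, push, field, hour, lead, our, hide, salt, want
Segment N = 13, segment V = 12.
TTR = 12 / 13 = 0.92

0.92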